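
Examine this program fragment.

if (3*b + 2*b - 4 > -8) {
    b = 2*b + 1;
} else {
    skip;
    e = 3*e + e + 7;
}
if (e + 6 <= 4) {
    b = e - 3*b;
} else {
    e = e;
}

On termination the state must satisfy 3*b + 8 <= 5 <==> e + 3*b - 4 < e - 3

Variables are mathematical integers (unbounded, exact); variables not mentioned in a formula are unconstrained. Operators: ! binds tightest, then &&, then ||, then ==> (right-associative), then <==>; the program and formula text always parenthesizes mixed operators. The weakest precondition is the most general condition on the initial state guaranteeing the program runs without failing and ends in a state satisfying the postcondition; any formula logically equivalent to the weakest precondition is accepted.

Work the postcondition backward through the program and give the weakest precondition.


Working backward. After the program, the postcondition 3*b + 8 <= 5 <==> e + 3*b - 4 < e - 3 must hold; in canonical form it is 3*b <= -3 <==> 3*b < 1.
Then branch requires 3*e <= 9*b - 3 <==> 3*e < 9*b + 1; else branch requires 3*b <= -3 <==> 3*b < 1.
Before the if: (e <= -2 ==> (3*e <= 9*b - 3 <==> 3*e < 9*b + 1)) && ((!(e <= -2)) ==> (3*b <= -3 <==> 3*b < 1))
Then branch requires (e <= -2 ==> (3*e <= 18*b + 6 <==> 3*e < 18*b + 10)) && ((!(e <= -2)) ==> (6*b <= -6 <==> 6*b < -2)); else branch requires (4*e <= -9 ==> (12*e <= 9*b - 24 <==> 12*e < 9*b - 20)) && ((!(4*e <= -9)) ==> (3*b <= -3 <==> 3*b < 1)).
Before the if: (5*b > -4 ==> ((e <= -2 ==> (3*e <= 18*b + 6 <==> 3*e < 18*b + 10)) && ((!(e <= -2)) ==> (6*b <= -6 <==> 6*b < -2)))) && ((!(5*b > -4)) ==> ((4*e <= -9 ==> (12*e <= 9*b - 24 <==> 12*e < 9*b - 20)) && ((!(4*e <= -9)) ==> (3*b <= -3 <==> 3*b < 1))))
Answer: WP = (5*b > -4 ==> ((e <= -2 ==> (3*e <= 18*b + 6 <==> 3*e < 18*b + 10)) && ((!(e <= -2)) ==> (6*b <= -6 <==> 6*b < -2)))) && ((!(5*b > -4)) ==> ((4*e <= -9 ==> (12*e <= 9*b - 24 <==> 12*e < 9*b - 20)) && ((!(4*e <= -9)) ==> (3*b <= -3 <==> 3*b < 1))))


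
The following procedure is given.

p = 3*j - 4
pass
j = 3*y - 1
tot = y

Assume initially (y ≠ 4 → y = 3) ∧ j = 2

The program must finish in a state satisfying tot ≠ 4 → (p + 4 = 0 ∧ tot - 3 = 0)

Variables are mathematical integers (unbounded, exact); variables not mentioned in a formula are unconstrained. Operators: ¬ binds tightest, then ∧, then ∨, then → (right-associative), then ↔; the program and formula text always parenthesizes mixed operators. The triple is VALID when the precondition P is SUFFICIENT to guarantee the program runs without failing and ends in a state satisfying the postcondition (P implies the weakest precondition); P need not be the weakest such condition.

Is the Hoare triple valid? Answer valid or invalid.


Working backward. After the program, the postcondition tot ≠ 4 → (p + 4 = 0 ∧ tot - 3 = 0) must hold; in canonical form it is tot ≠ 4 → (p = -4 ∧ tot = 3).
Before tot := y: y ≠ 4 → (p = -4 ∧ y = 3)
Before j := 3*y - 1: y ≠ 4 → (p = -4 ∧ y = 3)
Before skip: y ≠ 4 → (p = -4 ∧ y = 3)
Before p := 3*j - 4: y ≠ 4 → (3*j = 0 ∧ y = 3)
The weakest precondition is y ≠ 4 → (3*j = 0 ∧ y = 3).
Check whether (y ≠ 4 → y = 3) ∧ j = 2 implies it.
Countermodel: at the initial state j = 2, y = 3, the precondition holds but the weakest precondition fails.
Answer: invalid


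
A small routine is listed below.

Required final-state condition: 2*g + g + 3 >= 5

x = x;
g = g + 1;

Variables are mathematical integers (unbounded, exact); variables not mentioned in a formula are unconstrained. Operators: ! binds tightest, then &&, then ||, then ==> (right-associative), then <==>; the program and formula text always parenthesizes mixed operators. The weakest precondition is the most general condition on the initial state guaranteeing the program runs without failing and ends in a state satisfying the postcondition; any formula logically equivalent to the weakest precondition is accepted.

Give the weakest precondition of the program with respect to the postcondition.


Working backward. After the program, the postcondition 2*g + g + 3 >= 5 must hold; in canonical form it is 3*g >= 2.
Before g := g + 1: 3*g >= -1
Before x := x: 3*g >= -1
Answer: WP = 3*g >= -1


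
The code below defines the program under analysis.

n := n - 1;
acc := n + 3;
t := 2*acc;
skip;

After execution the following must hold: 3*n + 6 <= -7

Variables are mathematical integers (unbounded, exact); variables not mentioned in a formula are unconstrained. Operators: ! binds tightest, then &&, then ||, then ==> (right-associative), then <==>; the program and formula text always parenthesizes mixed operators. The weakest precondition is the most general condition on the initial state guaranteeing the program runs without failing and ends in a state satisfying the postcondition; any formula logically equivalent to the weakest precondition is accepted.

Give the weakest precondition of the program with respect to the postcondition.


Working backward. After the program, the postcondition 3*n + 6 <= -7 must hold; in canonical form it is 3*n <= -13.
Before skip: 3*n <= -13
Before t := 2*acc: 3*n <= -13
Before acc := n + 3: 3*n <= -13
Before n := n - 1: 3*n <= -10
Answer: WP = 3*n <= -10


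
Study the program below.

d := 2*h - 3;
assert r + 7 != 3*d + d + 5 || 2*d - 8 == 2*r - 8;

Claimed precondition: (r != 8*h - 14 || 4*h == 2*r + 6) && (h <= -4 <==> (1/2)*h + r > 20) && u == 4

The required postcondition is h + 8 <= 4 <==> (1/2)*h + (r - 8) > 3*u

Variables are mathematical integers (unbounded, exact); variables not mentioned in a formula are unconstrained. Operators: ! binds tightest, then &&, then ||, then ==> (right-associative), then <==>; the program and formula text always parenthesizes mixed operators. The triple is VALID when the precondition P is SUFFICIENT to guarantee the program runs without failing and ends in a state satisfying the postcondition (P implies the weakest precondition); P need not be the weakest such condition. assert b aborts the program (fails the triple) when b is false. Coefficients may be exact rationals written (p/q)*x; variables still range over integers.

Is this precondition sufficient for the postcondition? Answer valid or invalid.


Working backward. After the program, the postcondition h + 8 <= 4 <==> (1/2)*h + (r - 8) > 3*u must hold; in canonical form it is h <= -4 <==> (1/2)*h + r > 3*u + 8.
Before assert r + 7 != 3*d + d + 5 || 2*d - 8 == 2*r - 8: (r != 4*d - 2 || 2*d == 2*r) && (h <= -4 <==> (1/2)*h + r > 3*u + 8)
Before d := 2*h - 3: (r != 8*h - 14 || 4*h == 2*r + 6) && (h <= -4 <==> (1/2)*h + r > 3*u + 8)
The weakest precondition is (r != 8*h - 14 || 4*h == 2*r + 6) && (h <= -4 <==> (1/2)*h + r > 3*u + 8).
Check whether (r != 8*h - 14 || 4*h == 2*r + 6) && (h <= -4 <==> (1/2)*h + r > 20) && u == 4 implies it.
Every state satisfying the precondition satisfies the weakest precondition: the implication holds.
Answer: valid


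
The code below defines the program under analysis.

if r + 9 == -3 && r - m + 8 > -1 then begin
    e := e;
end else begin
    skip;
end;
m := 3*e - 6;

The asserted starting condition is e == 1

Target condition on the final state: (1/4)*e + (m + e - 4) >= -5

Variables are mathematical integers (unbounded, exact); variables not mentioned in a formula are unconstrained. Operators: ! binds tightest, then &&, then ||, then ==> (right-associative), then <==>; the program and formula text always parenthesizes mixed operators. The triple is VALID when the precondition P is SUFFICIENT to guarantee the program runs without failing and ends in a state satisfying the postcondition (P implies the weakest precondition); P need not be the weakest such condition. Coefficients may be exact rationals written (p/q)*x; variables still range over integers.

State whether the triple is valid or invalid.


Working backward. After the program, the postcondition (1/4)*e + (m + e - 4) >= -5 must hold; in canonical form it is (5/4)*e + m >= -1.
Before m := 3*e - 6: (17/4)*e >= 5
Then branch requires (17/4)*e >= 5; else branch requires (17/4)*e >= 5.
Before the if: ((r == -12 && r > m - 9) ==> (17/4)*e >= 5) && ((!(r == -12 && r > m - 9)) ==> (17/4)*e >= 5)
The weakest precondition is ((r == -12 && r > m - 9) ==> (17/4)*e >= 5) && ((!(r == -12 && r > m - 9)) ==> (17/4)*e >= 5).
Check whether e == 1 implies it.
Countermodel: at the initial state e = 1, m = 0, r = 0, the precondition holds but the weakest precondition fails.
Answer: invalid


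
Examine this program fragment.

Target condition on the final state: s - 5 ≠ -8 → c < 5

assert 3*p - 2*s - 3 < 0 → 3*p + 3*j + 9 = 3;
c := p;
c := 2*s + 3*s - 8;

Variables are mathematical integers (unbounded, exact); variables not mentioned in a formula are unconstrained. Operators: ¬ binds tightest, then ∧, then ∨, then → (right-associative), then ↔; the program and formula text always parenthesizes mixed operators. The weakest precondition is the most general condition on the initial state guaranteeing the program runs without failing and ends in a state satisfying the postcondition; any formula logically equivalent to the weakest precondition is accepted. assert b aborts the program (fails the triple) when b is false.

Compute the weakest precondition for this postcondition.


Working backward. After the program, the postcondition s - 5 ≠ -8 → c < 5 must hold; in canonical form it is s ≠ -3 → c < 5.
Before c := 2*s + 3*s - 8: s ≠ -3 → 5*s < 13
Before c := p: s ≠ -3 → 5*s < 13
Before assert 3*p - 2*s - 3 < 0 → 3*p + 3*j + 9 = 3: (3*p < 2*s + 3 → 3*j + 3*p = -6) ∧ (s ≠ -3 → 5*s < 13)
Answer: WP = (3*p < 2*s + 3 → 3*j + 3*p = -6) ∧ (s ≠ -3 → 5*s < 13)


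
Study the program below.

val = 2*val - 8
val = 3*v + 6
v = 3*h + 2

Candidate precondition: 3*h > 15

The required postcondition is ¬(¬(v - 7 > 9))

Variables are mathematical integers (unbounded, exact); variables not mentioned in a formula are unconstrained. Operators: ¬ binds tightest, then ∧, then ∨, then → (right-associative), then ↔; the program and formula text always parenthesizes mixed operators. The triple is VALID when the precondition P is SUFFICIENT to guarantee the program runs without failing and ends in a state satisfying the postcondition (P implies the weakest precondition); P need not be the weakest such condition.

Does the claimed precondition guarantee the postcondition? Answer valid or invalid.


Working backward. After the program, the postcondition ¬(¬(v - 7 > 9)) must hold; in canonical form it is v > 16.
Before v := 3*h + 2: 3*h > 14
Before val := 3*v + 6: 3*h > 14
Before val := 2*val - 8: 3*h > 14
The weakest precondition is 3*h > 14.
Check whether 3*h > 15 implies it.
Every state satisfying the precondition satisfies the weakest precondition: the implication holds.
Answer: valid


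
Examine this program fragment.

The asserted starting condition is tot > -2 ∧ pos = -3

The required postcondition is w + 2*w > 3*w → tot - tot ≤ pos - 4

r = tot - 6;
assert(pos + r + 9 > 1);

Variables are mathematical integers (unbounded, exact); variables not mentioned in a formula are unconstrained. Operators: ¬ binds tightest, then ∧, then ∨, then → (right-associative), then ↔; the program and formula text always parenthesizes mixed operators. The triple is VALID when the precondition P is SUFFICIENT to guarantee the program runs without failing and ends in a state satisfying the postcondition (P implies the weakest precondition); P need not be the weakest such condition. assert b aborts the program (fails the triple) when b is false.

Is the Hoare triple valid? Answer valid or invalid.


Working backward. After the program, the postcondition w + 2*w > 3*w → tot - tot ≤ pos - 4 must hold; in canonical form it is true.
Before assert pos + r + 9 > 1: pos + r > -8
Before r := tot - 6: pos + tot > -2
The weakest precondition is pos + tot > -2.
Check whether tot > -2 ∧ pos = -3 implies it.
Countermodel: at the initial state pos = -3, tot = -1, the precondition holds but the weakest precondition fails.
Answer: invalid


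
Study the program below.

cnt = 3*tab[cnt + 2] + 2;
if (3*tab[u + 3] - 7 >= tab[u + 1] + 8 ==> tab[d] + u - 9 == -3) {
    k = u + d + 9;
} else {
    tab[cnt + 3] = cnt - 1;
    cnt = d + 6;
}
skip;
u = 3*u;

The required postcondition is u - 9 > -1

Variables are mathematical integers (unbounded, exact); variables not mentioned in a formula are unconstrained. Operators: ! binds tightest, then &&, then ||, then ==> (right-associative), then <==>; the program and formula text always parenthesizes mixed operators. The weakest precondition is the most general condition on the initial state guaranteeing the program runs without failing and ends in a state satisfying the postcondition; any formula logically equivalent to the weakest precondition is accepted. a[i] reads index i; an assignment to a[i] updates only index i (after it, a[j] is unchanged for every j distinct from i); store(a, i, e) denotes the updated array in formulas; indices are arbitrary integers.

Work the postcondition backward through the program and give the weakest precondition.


Working backward. After the program, the postcondition u - 9 > -1 must hold; in canonical form it is u > 8.
Before u := 3*u: 3*u > 8
Before skip: 3*u > 8
Then branch requires 3*u > 8; else branch requires 3*u > 8.
Before the if: ((3*tab[u + 3] >= tab[u + 1] + 15 ==> tab[d] + u == 6) ==> 3*u > 8) && ((!(3*tab[u + 3] >= tab[u + 1] + 15 ==> tab[d] + u == 6)) ==> 3*u > 8)
Before cnt := 3*tab[cnt + 2] + 2: ((3*tab[u + 3] >= tab[u + 1] + 15 ==> tab[d] + u == 6) ==> 3*u > 8) && ((!(3*tab[u + 3] >= tab[u + 1] + 15 ==> tab[d] + u == 6)) ==> 3*u > 8)
Answer: WP = ((3*tab[u + 3] >= tab[u + 1] + 15 ==> tab[d] + u == 6) ==> 3*u > 8) && ((!(3*tab[u + 3] >= tab[u + 1] + 15 ==> tab[d] + u == 6)) ==> 3*u > 8)


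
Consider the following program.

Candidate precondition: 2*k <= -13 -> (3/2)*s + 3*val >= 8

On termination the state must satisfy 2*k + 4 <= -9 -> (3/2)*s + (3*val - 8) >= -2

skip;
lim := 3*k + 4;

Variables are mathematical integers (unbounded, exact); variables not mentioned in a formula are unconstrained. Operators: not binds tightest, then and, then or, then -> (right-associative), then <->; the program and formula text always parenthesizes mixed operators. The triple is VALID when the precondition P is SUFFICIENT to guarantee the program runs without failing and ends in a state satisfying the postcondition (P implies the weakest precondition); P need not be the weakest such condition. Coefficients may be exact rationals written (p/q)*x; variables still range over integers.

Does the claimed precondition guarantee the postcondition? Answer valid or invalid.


Working backward. After the program, the postcondition 2*k + 4 <= -9 -> (3/2)*s + (3*val - 8) >= -2 must hold; in canonical form it is 2*k <= -13 -> (3/2)*s + 3*val >= 6.
Before lim := 3*k + 4: 2*k <= -13 -> (3/2)*s + 3*val >= 6
Before skip: 2*k <= -13 -> (3/2)*s + 3*val >= 6
The weakest precondition is 2*k <= -13 -> (3/2)*s + 3*val >= 6.
Check whether 2*k <= -13 -> (3/2)*s + 3*val >= 8 implies it.
Every state satisfying the precondition satisfies the weakest precondition: the implication holds.
Answer: valid


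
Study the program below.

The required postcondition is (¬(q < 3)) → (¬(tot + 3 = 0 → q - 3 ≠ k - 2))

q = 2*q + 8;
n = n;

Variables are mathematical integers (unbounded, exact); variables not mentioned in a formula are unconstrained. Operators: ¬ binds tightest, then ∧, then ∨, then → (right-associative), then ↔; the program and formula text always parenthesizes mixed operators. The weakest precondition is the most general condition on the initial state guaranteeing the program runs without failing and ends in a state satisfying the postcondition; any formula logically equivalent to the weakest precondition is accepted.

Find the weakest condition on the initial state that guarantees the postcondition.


Working backward. After the program, the postcondition (¬(q < 3)) → (¬(tot + 3 = 0 → q - 3 ≠ k - 2)) must hold; in canonical form it is (¬(q < 3)) → (¬(tot = -3 → q ≠ k + 1)).
Before n := n: (¬(q < 3)) → (¬(tot = -3 → q ≠ k + 1))
Before q := 2*q + 8: (¬(2*q < -5)) → (¬(tot = -3 → 2*q ≠ k - 7))
Answer: WP = (¬(2*q < -5)) → (¬(tot = -3 → 2*q ≠ k - 7))


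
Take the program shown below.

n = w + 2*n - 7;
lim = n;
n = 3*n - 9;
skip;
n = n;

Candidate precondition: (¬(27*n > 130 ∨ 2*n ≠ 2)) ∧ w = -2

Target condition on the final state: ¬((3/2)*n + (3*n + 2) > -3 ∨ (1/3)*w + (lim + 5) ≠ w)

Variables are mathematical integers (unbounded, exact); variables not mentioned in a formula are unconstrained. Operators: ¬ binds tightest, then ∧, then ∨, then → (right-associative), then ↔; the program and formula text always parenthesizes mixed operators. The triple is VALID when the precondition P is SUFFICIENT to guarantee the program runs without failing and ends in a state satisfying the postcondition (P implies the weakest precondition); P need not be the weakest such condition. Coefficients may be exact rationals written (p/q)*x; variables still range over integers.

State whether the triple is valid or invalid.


Working backward. After the program, the postcondition ¬((3/2)*n + (3*n + 2) > -3 ∨ (1/3)*w + (lim + 5) ≠ w) must hold; in canonical form it is ¬((9/2)*n > -5 ∨ lim ≠ (2/3)*w - 5).
Before n := n: ¬((9/2)*n > -5 ∨ lim ≠ (2/3)*w - 5)
Before skip: ¬((9/2)*n > -5 ∨ lim ≠ (2/3)*w - 5)
Before n := 3*n - 9: ¬((27/2)*n > 71/2 ∨ lim ≠ (2/3)*w - 5)
Before lim := n: ¬((27/2)*n > 71/2 ∨ n ≠ (2/3)*w - 5)
Before n := w + 2*n - 7: ¬(27*n + (27/2)*w > 130 ∨ 2*n + (1/3)*w ≠ 2)
The weakest precondition is ¬(27*n + (27/2)*w > 130 ∨ 2*n + (1/3)*w ≠ 2).
Check whether (¬(27*n > 130 ∨ 2*n ≠ 2)) ∧ w = -2 implies it.
Countermodel: at the initial state n = 1, w = -2, the precondition holds but the weakest precondition fails.
Answer: invalid


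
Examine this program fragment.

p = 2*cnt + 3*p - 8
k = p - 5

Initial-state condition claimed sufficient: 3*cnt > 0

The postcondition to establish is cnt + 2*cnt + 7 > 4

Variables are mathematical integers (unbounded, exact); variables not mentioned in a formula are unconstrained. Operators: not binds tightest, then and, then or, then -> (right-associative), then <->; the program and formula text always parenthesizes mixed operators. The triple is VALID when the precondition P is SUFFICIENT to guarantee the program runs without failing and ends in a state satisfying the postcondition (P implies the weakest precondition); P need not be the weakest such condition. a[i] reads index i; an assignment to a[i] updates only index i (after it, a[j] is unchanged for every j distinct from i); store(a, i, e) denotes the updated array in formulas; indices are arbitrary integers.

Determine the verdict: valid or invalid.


Working backward. After the program, the postcondition cnt + 2*cnt + 7 > 4 must hold; in canonical form it is 3*cnt > -3.
Before k := p - 5: 3*cnt > -3
Before p := 2*cnt + 3*p - 8: 3*cnt > -3
The weakest precondition is 3*cnt > -3.
Check whether 3*cnt > 0 implies it.
Every state satisfying the precondition satisfies the weakest precondition: the implication holds.
Answer: valid


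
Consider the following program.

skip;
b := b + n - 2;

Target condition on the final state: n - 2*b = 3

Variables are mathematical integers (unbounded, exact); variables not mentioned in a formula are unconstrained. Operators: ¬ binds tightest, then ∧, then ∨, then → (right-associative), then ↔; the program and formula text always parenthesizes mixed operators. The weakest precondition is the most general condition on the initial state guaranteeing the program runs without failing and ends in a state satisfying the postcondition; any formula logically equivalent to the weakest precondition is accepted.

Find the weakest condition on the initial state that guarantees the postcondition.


Working backward. After the program, the postcondition n - 2*b = 3 must hold; in canonical form it is n = 2*b + 3.
Before b := b + n - 2: 2*b + n = 1
Before skip: 2*b + n = 1
Answer: WP = 2*b + n = 1


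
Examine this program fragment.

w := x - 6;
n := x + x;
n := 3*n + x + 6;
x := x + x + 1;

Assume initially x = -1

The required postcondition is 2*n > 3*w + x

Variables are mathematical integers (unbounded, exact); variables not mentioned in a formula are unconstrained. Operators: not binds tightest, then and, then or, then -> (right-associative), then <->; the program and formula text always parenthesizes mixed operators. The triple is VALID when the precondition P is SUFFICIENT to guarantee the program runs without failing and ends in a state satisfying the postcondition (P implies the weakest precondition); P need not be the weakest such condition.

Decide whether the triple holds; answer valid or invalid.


Working backward. After the program, 2*n > 3*w + x must hold.
Before x := x + x + 1: 2*n > 3*w + 2*x + 1
Before n := 3*n + x + 6: 6*n > 3*w - 11
Before n := x + x: 12*x > 3*w - 11
Before w := x - 6: 9*x > -29
The weakest precondition is 9*x > -29.
Check whether x = -1 implies it.
Every state satisfying the precondition satisfies the weakest precondition: the implication holds.
Answer: valid


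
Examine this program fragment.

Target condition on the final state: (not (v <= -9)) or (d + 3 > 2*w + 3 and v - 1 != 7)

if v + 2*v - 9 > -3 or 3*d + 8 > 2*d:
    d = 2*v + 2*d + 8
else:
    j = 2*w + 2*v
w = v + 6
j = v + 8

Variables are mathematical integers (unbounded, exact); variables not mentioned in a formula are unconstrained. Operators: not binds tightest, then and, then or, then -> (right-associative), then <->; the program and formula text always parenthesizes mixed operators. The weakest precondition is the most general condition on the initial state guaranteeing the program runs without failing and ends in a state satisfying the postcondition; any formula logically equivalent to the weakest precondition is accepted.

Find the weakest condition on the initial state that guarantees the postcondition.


Working backward. After the program, the postcondition (not (v <= -9)) or (d + 3 > 2*w + 3 and v - 1 != 7) must hold; in canonical form it is (not (v <= -9)) or (d > 2*w and v != 8).
Before j := v + 8: (not (v <= -9)) or (d > 2*w and v != 8)
Before w := v + 6: (not (v <= -9)) or (d > 2*v + 12 and v != 8)
Then branch requires (not (v <= -9)) or (2*d > 4 and v != 8); else branch requires (not (v <= -9)) or (d > 2*v + 12 and v != 8).
Before the if: ((3*v > 6 or d > -8) -> ((not (v <= -9)) or (2*d > 4 and v != 8))) and ((not (3*v > 6 or d > -8)) -> ((not (v <= -9)) or (d > 2*v + 12 and v != 8)))
Answer: WP = ((3*v > 6 or d > -8) -> ((not (v <= -9)) or (2*d > 4 and v != 8))) and ((not (3*v > 6 or d > -8)) -> ((not (v <= -9)) or (d > 2*v + 12 and v != 8)))


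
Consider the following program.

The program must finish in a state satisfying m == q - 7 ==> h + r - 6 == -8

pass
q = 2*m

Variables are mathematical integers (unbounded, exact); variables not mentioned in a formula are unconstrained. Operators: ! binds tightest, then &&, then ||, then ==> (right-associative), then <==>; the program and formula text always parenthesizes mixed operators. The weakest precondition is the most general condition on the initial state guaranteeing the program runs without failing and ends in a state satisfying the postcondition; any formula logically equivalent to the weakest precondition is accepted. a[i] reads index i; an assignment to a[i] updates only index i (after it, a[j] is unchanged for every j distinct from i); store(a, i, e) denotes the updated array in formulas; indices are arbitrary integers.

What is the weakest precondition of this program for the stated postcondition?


Working backward. After the program, the postcondition m == q - 7 ==> h + r - 6 == -8 must hold; in canonical form it is m == q - 7 ==> h + r == -2.
Before q := 2*m: m == 7 ==> h + r == -2
Before skip: m == 7 ==> h + r == -2
Answer: WP = m == 7 ==> h + r == -2


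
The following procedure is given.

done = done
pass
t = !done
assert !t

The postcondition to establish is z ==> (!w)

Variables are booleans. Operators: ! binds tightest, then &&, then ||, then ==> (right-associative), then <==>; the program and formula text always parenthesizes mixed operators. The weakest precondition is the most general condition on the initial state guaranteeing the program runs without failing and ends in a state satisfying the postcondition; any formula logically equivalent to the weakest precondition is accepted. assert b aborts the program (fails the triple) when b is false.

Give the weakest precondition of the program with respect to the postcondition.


Working backward. After the program, z ==> (!w) must hold.
Before assert !t: (!t) && (z ==> (!w))
Before t := !done: done && (z ==> (!w))
Before skip: done && (z ==> (!w))
Before done := done: done && (z ==> (!w))
Answer: WP = done && (z ==> (!w))


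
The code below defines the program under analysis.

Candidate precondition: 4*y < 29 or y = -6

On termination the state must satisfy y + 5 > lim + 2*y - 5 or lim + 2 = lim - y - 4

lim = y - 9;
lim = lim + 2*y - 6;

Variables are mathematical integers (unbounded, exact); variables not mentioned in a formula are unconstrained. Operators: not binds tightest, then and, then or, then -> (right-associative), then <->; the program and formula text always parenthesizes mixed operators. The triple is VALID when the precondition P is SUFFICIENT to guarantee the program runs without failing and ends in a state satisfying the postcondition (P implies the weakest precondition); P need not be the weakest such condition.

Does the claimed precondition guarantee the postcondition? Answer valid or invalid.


Working backward. After the program, the postcondition y + 5 > lim + 2*y - 5 or lim + 2 = lim - y - 4 must hold; in canonical form it is lim + y < 10 or y = -6.
Before lim := lim + 2*y - 6: lim + 3*y < 16 or y = -6
Before lim := y - 9: 4*y < 25 or y = -6
The weakest precondition is 4*y < 25 or y = -6.
Check whether 4*y < 29 or y = -6 implies it.
Countermodel: at the initial state y = 7, the precondition holds but the weakest precondition fails.
Answer: invalid


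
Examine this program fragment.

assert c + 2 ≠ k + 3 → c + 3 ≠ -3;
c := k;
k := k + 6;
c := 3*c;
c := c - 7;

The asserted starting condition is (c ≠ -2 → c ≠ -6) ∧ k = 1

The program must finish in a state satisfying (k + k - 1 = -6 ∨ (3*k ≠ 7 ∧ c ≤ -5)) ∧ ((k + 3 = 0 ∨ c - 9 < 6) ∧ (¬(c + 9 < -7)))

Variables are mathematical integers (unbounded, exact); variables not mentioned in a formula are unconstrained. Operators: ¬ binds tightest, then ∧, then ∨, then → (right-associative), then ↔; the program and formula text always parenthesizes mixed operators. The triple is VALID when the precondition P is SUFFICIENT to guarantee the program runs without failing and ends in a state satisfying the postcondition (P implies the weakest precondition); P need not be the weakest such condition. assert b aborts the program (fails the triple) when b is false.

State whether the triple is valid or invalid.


Working backward. After the program, the postcondition (k + k - 1 = -6 ∨ (3*k ≠ 7 ∧ c ≤ -5)) ∧ ((k + 3 = 0 ∨ c - 9 < 6) ∧ (¬(c + 9 < -7))) must hold; in canonical form it is (2*k = -5 ∨ (3*k ≠ 7 ∧ c ≤ -5)) ∧ (k = -3 ∨ c < 15) ∧ (¬(c < -16)).
Before c := c - 7: (2*k = -5 ∨ (3*k ≠ 7 ∧ c ≤ 2)) ∧ (k = -3 ∨ c < 22) ∧ (¬(c < -9))
Before c := 3*c: (2*k = -5 ∨ (3*k ≠ 7 ∧ 3*c ≤ 2)) ∧ (k = -3 ∨ 3*c < 22) ∧ (¬(3*c < -9))
Before k := k + 6: (2*k = -17 ∨ (3*k ≠ -11 ∧ 3*c ≤ 2)) ∧ (k = -9 ∨ 3*c < 22) ∧ (¬(3*c < -9))
Before c := k: (2*k = -17 ∨ (3*k ≠ -11 ∧ 3*k ≤ 2)) ∧ (k = -9 ∨ 3*k < 22) ∧ (¬(3*k < -9))
Before assert c + 2 ≠ k + 3 → c + 3 ≠ -3: (c ≠ k + 1 → c ≠ -6) ∧ (2*k = -17 ∨ (3*k ≠ -11 ∧ 3*k ≤ 2)) ∧ (k = -9 ∨ 3*k < 22) ∧ (¬(3*k < -9))
The weakest precondition is (c ≠ k + 1 → c ≠ -6) ∧ (2*k = -17 ∨ (3*k ≠ -11 ∧ 3*k ≤ 2)) ∧ (k = -9 ∨ 3*k < 22) ∧ (¬(3*k < -9)).
Check whether (c ≠ -2 → c ≠ -6) ∧ k = 1 implies it.
Countermodel: at the initial state c = -5, k = 1, the precondition holds but the weakest precondition fails.
Answer: invalid


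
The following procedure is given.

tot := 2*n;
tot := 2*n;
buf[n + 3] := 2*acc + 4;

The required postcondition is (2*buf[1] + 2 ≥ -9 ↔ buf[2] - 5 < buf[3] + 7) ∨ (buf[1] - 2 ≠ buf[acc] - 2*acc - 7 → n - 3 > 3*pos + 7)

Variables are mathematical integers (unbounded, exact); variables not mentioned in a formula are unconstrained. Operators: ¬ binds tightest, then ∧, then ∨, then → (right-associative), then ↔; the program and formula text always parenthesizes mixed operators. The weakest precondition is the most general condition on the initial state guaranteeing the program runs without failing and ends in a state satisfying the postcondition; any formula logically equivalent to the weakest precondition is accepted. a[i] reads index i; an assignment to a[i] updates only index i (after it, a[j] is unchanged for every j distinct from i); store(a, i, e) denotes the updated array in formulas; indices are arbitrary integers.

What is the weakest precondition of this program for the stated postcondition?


Working backward. After the program, the postcondition (2*buf[1] + 2 ≥ -9 ↔ buf[2] - 5 < buf[3] + 7) ∨ (buf[1] - 2 ≠ buf[acc] - 2*acc - 7 → n - 3 > 3*pos + 7) must hold; in canonical form it is (2*buf[1] ≥ -11 ↔ buf[2] < buf[3] + 12) ∨ (buf[1] + 2*acc ≠ buf[acc] - 5 → n > 3*pos + 10).
Before buf[n + 3] := 2*acc + 4: (2*store(buf, n + 3, 2*acc + 4)[1] ≥ -11 ↔ store(buf, n + 3, 2*acc + 4)[2] < store(buf, n + 3, 2*acc + 4)[3] + 12) ∨ (store(buf, n + 3, 2*acc + 4)[1] + 2*acc ≠ store(buf, n + 3, 2*acc + 4)[acc] - 5 → n > 3*pos + 10)
Before tot := 2*n: (2*store(buf, n + 3, 2*acc + 4)[1] ≥ -11 ↔ store(buf, n + 3, 2*acc + 4)[2] < store(buf, n + 3, 2*acc + 4)[3] + 12) ∨ (store(buf, n + 3, 2*acc + 4)[1] + 2*acc ≠ store(buf, n + 3, 2*acc + 4)[acc] - 5 → n > 3*pos + 10)
Before tot := 2*n: (2*store(buf, n + 3, 2*acc + 4)[1] ≥ -11 ↔ store(buf, n + 3, 2*acc + 4)[2] < store(buf, n + 3, 2*acc + 4)[3] + 12) ∨ (store(buf, n + 3, 2*acc + 4)[1] + 2*acc ≠ store(buf, n + 3, 2*acc + 4)[acc] - 5 → n > 3*pos + 10)
Answer: WP = (2*store(buf, n + 3, 2*acc + 4)[1] ≥ -11 ↔ store(buf, n + 3, 2*acc + 4)[2] < store(buf, n + 3, 2*acc + 4)[3] + 12) ∨ (store(buf, n + 3, 2*acc + 4)[1] + 2*acc ≠ store(buf, n + 3, 2*acc + 4)[acc] - 5 → n > 3*pos + 10)


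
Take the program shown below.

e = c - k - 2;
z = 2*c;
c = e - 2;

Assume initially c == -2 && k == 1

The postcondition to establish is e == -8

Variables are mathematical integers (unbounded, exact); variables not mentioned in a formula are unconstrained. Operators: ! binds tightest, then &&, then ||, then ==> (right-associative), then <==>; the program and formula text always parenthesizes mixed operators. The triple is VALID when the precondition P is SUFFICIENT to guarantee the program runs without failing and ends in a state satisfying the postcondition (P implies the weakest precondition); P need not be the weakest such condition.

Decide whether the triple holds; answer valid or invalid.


Working backward. After the program, e == -8 must hold.
Before c := e - 2: e == -8
Before z := 2*c: e == -8
Before e := c - k - 2: c == k - 6
The weakest precondition is c == k - 6.
Check whether c == -2 && k == 1 implies it.
Countermodel: at the initial state c = -2, k = 1, the precondition holds but the weakest precondition fails.
Answer: invalid


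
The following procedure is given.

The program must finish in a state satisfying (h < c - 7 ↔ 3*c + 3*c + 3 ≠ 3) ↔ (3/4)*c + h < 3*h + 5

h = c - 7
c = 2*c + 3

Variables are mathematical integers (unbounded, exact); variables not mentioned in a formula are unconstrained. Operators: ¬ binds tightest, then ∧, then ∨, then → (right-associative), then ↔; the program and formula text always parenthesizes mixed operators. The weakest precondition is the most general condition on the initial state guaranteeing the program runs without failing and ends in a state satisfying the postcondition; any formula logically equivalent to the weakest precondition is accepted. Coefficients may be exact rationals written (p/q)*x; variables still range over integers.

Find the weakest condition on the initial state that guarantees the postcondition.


Working backward. After the program, the postcondition (h < c - 7 ↔ 3*c + 3*c + 3 ≠ 3) ↔ (3/4)*c + h < 3*h + 5 must hold; in canonical form it is (h < c - 7 ↔ 6*c ≠ 0) ↔ (3/4)*c < 2*h + 5.
Before c := 2*c + 3: (h < 2*c - 4 ↔ 12*c ≠ -18) ↔ (3/2)*c < 2*h + 11/4
Before h := c - 7: (c > -3 ↔ 12*c ≠ -18) ↔ (1/2)*c > 45/4
Answer: WP = (c > -3 ↔ 12*c ≠ -18) ↔ (1/2)*c > 45/4


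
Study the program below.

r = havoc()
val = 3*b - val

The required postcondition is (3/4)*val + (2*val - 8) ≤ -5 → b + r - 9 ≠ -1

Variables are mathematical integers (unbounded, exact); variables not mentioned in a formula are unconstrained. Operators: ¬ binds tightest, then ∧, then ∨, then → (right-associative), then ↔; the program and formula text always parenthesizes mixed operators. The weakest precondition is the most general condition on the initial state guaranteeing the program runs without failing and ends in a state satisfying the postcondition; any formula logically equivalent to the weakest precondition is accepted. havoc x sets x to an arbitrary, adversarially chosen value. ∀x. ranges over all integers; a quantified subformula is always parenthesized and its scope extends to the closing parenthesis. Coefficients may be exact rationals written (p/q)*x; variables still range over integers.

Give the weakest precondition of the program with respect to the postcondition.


Working backward. After the program, the postcondition (3/4)*val + (2*val - 8) ≤ -5 → b + r - 9 ≠ -1 must hold; in canonical form it is (11/4)*val ≤ 3 → b + r ≠ 8.
Before val := 3*b - val: (33/4)*b ≤ (11/4)*val + 3 → b + r ≠ 8
Before havoc r: ∀r_1. ((33/4)*b ≤ (11/4)*val + 3 → b + r_1 ≠ 8)
Answer: WP = ∀r_1. ((33/4)*b ≤ (11/4)*val + 3 → b + r_1 ≠ 8)


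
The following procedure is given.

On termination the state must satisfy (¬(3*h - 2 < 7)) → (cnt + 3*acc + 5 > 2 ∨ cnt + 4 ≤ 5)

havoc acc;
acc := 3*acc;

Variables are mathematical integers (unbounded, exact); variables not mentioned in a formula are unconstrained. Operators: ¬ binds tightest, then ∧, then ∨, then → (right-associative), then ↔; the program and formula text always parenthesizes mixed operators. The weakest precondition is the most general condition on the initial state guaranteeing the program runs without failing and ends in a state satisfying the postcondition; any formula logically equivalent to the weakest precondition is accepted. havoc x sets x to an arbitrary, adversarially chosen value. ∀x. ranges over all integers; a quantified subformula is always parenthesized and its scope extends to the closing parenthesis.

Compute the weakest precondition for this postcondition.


Working backward. After the program, the postcondition (¬(3*h - 2 < 7)) → (cnt + 3*acc + 5 > 2 ∨ cnt + 4 ≤ 5) must hold; in canonical form it is (¬(3*h < 9)) → (3*acc + cnt > -3 ∨ cnt ≤ 1).
Before acc := 3*acc: (¬(3*h < 9)) → (9*acc + cnt > -3 ∨ cnt ≤ 1)
Before havoc acc: ∀acc_1. ((¬(3*h < 9)) → (9*acc_1 + cnt > -3 ∨ cnt ≤ 1))
Answer: WP = ∀acc_1. ((¬(3*h < 9)) → (9*acc_1 + cnt > -3 ∨ cnt ≤ 1))


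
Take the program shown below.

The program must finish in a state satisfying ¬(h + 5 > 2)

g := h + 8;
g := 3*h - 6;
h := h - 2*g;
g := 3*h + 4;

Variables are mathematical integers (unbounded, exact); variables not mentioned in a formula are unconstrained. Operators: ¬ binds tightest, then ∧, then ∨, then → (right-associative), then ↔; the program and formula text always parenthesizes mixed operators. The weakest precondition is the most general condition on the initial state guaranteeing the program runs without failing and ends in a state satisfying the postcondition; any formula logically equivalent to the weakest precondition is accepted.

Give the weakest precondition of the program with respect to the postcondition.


Working backward. After the program, the postcondition ¬(h + 5 > 2) must hold; in canonical form it is ¬(h > -3).
Before g := 3*h + 4: ¬(h > -3)
Before h := h - 2*g: ¬(h > 2*g - 3)
Before g := 3*h - 6: ¬(5*h < 15)
Before g := h + 8: ¬(5*h < 15)
Answer: WP = ¬(5*h < 15)


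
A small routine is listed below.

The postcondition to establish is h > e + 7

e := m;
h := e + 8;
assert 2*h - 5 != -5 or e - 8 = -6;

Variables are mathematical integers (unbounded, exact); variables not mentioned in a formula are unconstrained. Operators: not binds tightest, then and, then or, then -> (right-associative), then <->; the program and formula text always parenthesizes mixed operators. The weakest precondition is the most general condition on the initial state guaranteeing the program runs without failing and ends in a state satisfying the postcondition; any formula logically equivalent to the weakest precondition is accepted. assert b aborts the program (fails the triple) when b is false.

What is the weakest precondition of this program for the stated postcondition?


Working backward. After the program, h > e + 7 must hold.
Before assert 2*h - 5 != -5 or e - 8 = -6: (2*h != 0 or e = 2) and h > e + 7
Before h := e + 8: 2*e != -16 or e = 2
Before e := m: 2*m != -16 or m = 2
Answer: WP = 2*m != -16 or m = 2


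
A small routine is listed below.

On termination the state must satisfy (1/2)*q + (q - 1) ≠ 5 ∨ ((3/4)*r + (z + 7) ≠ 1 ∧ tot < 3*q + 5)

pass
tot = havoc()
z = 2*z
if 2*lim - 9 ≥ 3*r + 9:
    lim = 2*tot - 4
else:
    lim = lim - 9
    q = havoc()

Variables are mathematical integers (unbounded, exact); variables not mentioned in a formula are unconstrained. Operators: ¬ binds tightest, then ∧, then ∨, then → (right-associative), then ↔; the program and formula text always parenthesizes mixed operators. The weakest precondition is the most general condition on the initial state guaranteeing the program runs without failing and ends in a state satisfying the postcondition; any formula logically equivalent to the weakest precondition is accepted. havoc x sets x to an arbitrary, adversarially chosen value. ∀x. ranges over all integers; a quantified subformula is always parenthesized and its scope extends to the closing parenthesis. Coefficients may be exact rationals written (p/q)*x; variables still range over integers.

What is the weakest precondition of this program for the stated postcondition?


Working backward. After the program, the postcondition (1/2)*q + (q - 1) ≠ 5 ∨ ((3/4)*r + (z + 7) ≠ 1 ∧ tot < 3*q + 5) must hold; in canonical form it is (3/2)*q ≠ 6 ∨ ((3/4)*r + z ≠ -6 ∧ tot < 3*q + 5).
Then branch requires (3/2)*q ≠ 6 ∨ ((3/4)*r + z ≠ -6 ∧ tot < 3*q + 5); else branch requires ∀q_1. ((3/2)*q_1 ≠ 6 ∨ ((3/4)*r + z ≠ -6 ∧ tot < 3*q_1 + 5)).
Before the if: (2*lim ≥ 3*r + 18 → ((3/2)*q ≠ 6 ∨ ((3/4)*r + z ≠ -6 ∧ tot < 3*q + 5))) ∧ ((¬(2*lim ≥ 3*r + 18)) → (∀q_1. ((3/2)*q_1 ≠ 6 ∨ ((3/4)*r + z ≠ -6 ∧ tot < 3*q_1 + 5))))
Before z := 2*z: (2*lim ≥ 3*r + 18 → ((3/2)*q ≠ 6 ∨ ((3/4)*r + 2*z ≠ -6 ∧ tot < 3*q + 5))) ∧ ((¬(2*lim ≥ 3*r + 18)) → (∀q_1. ((3/2)*q_1 ≠ 6 ∨ ((3/4)*r + 2*z ≠ -6 ∧ tot < 3*q_1 + 5))))
Before havoc tot: ∀tot_1. ((2*lim ≥ 3*r + 18 → ((3/2)*q ≠ 6 ∨ ((3/4)*r + 2*z ≠ -6 ∧ tot_1 < 3*q + 5))) ∧ ((¬(2*lim ≥ 3*r + 18)) → (∀q_1. ((3/2)*q_1 ≠ 6 ∨ ((3/4)*r + 2*z ≠ -6 ∧ tot_1 < 3*q_1 + 5)))))
Before skip: ∀tot_1. ((2*lim ≥ 3*r + 18 → ((3/2)*q ≠ 6 ∨ ((3/4)*r + 2*z ≠ -6 ∧ tot_1 < 3*q + 5))) ∧ ((¬(2*lim ≥ 3*r + 18)) → (∀q_1. ((3/2)*q_1 ≠ 6 ∨ ((3/4)*r + 2*z ≠ -6 ∧ tot_1 < 3*q_1 + 5)))))
Answer: WP = ∀tot_1. ((2*lim ≥ 3*r + 18 → ((3/2)*q ≠ 6 ∨ ((3/4)*r + 2*z ≠ -6 ∧ tot_1 < 3*q + 5))) ∧ ((¬(2*lim ≥ 3*r + 18)) → (∀q_1. ((3/2)*q_1 ≠ 6 ∨ ((3/4)*r + 2*z ≠ -6 ∧ tot_1 < 3*q_1 + 5)))))
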